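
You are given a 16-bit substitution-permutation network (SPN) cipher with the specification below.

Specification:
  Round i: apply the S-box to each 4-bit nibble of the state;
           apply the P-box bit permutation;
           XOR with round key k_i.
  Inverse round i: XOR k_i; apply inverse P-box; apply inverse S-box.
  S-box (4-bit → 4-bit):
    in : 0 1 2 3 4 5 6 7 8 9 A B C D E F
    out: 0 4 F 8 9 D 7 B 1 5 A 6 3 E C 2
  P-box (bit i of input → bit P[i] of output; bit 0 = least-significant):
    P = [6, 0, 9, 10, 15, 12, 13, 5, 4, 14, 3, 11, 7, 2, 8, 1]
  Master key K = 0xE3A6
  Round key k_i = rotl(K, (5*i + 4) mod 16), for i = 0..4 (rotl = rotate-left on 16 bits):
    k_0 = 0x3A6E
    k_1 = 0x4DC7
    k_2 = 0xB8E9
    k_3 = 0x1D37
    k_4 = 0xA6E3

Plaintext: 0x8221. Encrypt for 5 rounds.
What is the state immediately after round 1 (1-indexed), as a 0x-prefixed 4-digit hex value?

s_0 = plaintext = 0x8221
s_1 = Round(s_0, k_0) = 0xC0D6
s_2 = Round(s_1, k_1) = 0x7F22
s_3 = Round(s_2, k_2) = 0x4E0E
s_4 = Round(s_3, k_3) = 0x13BD
s_5 = Round(s_4, k_4) = 0x99E2

0xC0D6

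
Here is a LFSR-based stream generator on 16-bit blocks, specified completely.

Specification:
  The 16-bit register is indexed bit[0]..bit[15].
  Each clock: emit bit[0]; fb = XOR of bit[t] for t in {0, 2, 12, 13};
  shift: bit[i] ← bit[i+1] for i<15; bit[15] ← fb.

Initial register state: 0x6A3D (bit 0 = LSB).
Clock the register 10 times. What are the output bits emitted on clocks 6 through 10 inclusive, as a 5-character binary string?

reg_0 = 0x6A3D
clock 1: out=1, reg = 0xB51E
clock 2: out=0, reg = 0xDA8F
clock 3: out=1, reg = 0xED47
clock 4: out=1, reg = 0xF6A3
clock 5: out=1, reg = 0xFB51
clock 6: out=1, reg = 0xFDA8
clock 7: out=0, reg = 0x7ED4
clock 8: out=0, reg = 0xBF6A
clock 9: out=0, reg = 0x5FB5
clock 10: out=1, reg = 0xAFDA

10001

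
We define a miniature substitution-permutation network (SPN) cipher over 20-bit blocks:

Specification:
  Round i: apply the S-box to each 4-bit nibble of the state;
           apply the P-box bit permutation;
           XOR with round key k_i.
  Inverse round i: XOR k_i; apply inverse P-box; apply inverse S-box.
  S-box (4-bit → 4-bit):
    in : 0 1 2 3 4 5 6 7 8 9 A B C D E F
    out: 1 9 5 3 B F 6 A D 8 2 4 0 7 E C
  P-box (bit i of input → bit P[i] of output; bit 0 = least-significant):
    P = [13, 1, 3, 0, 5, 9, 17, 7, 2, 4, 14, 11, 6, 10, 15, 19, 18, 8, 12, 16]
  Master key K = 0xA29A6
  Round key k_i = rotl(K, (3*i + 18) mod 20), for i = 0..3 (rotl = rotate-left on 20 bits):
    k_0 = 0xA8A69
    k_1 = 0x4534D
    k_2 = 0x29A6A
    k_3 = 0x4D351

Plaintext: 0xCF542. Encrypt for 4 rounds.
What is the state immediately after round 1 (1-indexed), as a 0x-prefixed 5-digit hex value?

s_0 = plaintext = 0xCF542
s_1 = Round(s_0, k_0) = 0x260D5
s_2 = Round(s_1, k_1) = 0x2E562
s_3 = Round(s_2, k_2) = 0xC6476
s_4 = Round(s_3, k_3) = 0x45DCF

0x260D5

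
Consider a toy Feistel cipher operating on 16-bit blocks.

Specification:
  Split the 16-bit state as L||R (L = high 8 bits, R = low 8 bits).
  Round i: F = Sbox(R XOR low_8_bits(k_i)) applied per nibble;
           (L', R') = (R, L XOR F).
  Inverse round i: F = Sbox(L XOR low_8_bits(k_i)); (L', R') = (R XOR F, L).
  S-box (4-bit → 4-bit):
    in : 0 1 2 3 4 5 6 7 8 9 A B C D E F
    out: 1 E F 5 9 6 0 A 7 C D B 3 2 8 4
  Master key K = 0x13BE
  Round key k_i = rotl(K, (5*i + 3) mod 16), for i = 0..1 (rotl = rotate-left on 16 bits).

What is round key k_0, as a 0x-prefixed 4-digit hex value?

0x9DF0

K = 0x13BE
k_0 = rotl(K, (5*0+3) mod 16) = rotl(K, 3) = 0x9DF0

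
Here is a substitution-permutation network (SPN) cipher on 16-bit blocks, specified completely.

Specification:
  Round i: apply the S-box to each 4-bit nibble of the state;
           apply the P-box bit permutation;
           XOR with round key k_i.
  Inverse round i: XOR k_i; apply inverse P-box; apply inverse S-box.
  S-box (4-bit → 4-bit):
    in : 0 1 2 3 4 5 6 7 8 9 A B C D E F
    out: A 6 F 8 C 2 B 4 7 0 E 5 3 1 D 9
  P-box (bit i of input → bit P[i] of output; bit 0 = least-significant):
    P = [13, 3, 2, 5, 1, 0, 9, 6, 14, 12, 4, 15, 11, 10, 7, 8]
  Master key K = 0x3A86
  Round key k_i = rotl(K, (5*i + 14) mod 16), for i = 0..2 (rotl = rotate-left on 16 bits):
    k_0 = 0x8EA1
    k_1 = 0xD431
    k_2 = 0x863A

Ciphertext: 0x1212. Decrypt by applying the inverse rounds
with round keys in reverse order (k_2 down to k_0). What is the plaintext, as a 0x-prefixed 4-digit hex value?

0x2AF3

s_0 = ciphertext = 0x1212
s_1 = InvRound(s_0, k_2) = 0x5090
s_2 = InvRound(s_1, k_1) = 0x1353
s_3 = InvRound(s_2, k_0) = 0x2AF3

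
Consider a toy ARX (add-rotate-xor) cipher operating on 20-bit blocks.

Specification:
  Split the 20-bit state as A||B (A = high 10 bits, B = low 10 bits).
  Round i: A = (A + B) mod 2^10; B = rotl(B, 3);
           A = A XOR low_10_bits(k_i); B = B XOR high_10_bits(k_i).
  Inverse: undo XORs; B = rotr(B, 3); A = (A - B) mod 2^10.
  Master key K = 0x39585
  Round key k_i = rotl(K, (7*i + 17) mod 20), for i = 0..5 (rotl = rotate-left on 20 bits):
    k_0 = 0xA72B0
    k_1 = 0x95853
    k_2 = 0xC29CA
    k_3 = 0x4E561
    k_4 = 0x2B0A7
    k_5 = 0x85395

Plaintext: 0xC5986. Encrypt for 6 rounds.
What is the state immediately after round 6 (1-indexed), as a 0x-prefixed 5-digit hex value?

s_0 = plaintext = 0xC5986
s_1 = Round(s_0, k_0) = 0x8B2AF
s_2 = Round(s_1, k_1) = 0x2232B
s_3 = Round(s_2, k_2) = 0x9E654
s_4 = Round(s_3, k_3) = 0x6B39D
s_5 = Round(s_4, k_4) = 0x7B843
s_6 = Round(s_5, k_5) = 0x6900C

0x6900C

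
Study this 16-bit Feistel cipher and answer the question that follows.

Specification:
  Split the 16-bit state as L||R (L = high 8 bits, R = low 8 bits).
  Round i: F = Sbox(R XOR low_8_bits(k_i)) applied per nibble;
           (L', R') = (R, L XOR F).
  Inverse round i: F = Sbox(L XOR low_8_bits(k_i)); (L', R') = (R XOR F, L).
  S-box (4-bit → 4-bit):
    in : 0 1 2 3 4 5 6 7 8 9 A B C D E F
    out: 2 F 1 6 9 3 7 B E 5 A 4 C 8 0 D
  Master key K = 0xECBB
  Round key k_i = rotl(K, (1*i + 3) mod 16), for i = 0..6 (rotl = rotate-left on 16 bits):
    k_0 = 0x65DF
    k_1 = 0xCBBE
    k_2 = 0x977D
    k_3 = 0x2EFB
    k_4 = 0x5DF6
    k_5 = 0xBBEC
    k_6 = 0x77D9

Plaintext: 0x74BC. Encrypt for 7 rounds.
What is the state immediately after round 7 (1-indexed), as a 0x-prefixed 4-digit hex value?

s_0 = plaintext = 0x74BC
s_1 = Round(s_0, k_0) = 0xBC02
s_2 = Round(s_1, k_1) = 0x02F0
s_3 = Round(s_2, k_2) = 0xF0EA
s_4 = Round(s_3, k_3) = 0xEA0F
s_5 = Round(s_4, k_4) = 0x0F3F
s_6 = Round(s_5, k_5) = 0x3F89
s_7 = Round(s_6, k_6) = 0x890D

0x890D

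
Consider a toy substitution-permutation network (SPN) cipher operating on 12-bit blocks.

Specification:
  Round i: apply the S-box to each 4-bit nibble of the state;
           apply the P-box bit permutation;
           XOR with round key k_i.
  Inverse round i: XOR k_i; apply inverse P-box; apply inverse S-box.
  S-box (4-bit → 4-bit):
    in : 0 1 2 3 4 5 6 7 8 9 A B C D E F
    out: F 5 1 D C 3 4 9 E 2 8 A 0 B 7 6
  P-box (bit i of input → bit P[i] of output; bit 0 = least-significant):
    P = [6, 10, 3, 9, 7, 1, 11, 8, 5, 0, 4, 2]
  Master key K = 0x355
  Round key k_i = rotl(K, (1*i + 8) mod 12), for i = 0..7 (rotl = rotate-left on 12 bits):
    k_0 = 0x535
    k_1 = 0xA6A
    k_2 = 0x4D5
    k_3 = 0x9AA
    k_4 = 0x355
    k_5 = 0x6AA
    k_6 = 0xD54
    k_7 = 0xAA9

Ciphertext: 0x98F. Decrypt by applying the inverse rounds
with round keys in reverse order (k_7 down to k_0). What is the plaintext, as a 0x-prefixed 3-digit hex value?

s_0 = ciphertext = 0x98F
s_1 = InvRound(s_0, k_7) = 0x7BA
s_2 = InvRound(s_1, k_6) = 0x7E3
s_3 = InvRound(s_2, k_5) = 0x9A1
s_4 = InvRound(s_3, k_4) = 0x317
s_5 = InvRound(s_4, k_3) = 0x014
s_6 = InvRound(s_5, k_2) = 0x925
s_7 = InvRound(s_6, k_1) = 0xBB3
s_8 = InvRound(s_7, k_0) = 0xAEB

0xAEB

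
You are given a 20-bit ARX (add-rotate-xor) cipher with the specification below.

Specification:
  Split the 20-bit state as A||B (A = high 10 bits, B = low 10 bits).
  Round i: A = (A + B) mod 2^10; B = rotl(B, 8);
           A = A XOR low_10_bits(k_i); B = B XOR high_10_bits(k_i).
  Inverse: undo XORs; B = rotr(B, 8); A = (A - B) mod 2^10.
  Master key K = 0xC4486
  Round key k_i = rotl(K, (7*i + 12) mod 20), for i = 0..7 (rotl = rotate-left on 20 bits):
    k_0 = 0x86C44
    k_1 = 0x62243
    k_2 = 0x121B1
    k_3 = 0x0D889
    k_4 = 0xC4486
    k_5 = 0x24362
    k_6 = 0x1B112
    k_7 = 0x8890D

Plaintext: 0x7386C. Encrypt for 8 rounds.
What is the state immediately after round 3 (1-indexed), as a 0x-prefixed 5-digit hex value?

s_0 = plaintext = 0x7386C
s_1 = Round(s_0, k_0) = 0x9FA00
s_2 = Round(s_1, k_1) = 0x8F508
s_3 = Round(s_2, k_2) = 0xBD00A
s_4 = Round(s_3, k_3) = 0x9DE34
s_5 = Round(s_4, k_4) = 0x0B79C
s_6 = Round(s_5, k_5) = 0x2AC77
s_7 = Round(s_6, k_6) = 0x0C371
s_8 = Round(s_7, k_7) = 0xAB3FE

0xBD00A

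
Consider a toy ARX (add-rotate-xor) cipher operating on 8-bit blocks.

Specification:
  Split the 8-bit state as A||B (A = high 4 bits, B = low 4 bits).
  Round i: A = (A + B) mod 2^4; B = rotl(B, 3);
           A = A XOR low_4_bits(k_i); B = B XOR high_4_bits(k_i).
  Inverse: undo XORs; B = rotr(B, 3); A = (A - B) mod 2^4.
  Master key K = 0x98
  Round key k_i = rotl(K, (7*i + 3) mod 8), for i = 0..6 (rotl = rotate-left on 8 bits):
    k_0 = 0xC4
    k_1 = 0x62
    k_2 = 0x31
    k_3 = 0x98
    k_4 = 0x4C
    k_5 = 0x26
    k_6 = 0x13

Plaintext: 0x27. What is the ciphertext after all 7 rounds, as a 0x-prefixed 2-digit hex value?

0x7F

s_0 = plaintext = 0x27
s_1 = Round(s_0, k_0) = 0xD7
s_2 = Round(s_1, k_1) = 0x6D
s_3 = Round(s_2, k_2) = 0x2D
s_4 = Round(s_3, k_3) = 0x77
s_5 = Round(s_4, k_4) = 0x2F
s_6 = Round(s_5, k_5) = 0x7D
s_7 = Round(s_6, k_6) = 0x7F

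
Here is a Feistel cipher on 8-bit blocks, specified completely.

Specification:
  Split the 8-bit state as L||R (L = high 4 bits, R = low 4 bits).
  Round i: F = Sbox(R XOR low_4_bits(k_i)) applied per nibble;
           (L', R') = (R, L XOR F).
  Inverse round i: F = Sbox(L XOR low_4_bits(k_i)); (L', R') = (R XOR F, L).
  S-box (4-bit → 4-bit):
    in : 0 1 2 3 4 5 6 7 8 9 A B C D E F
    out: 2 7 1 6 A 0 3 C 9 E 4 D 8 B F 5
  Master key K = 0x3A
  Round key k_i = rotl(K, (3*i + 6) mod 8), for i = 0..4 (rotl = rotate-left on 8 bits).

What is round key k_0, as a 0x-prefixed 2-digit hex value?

K = 0x3A
k_0 = rotl(K, (3*0+6) mod 8) = rotl(K, 6) = 0x8E

0x8E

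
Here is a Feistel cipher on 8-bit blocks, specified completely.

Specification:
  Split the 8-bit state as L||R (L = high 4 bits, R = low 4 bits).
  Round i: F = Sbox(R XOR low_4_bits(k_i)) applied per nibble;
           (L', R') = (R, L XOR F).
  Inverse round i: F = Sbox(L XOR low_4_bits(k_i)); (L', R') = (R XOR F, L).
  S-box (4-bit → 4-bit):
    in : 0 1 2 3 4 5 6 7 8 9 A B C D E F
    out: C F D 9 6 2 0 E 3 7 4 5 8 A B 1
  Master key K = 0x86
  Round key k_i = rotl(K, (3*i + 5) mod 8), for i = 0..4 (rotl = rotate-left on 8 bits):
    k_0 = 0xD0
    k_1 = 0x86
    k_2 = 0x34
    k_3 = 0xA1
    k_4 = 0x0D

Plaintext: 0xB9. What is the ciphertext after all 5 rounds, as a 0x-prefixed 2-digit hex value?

s_0 = plaintext = 0xB9
s_1 = Round(s_0, k_0) = 0x9C
s_2 = Round(s_1, k_1) = 0xCD
s_3 = Round(s_2, k_2) = 0xDB
s_4 = Round(s_3, k_3) = 0xB9
s_5 = Round(s_4, k_4) = 0x9D

0x9D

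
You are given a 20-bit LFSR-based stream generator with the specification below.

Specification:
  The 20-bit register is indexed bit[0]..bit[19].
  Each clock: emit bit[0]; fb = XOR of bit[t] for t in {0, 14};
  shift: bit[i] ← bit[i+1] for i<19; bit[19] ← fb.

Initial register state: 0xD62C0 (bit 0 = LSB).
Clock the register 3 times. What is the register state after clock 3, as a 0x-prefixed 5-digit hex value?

0xBAC58

reg_0 = 0xD62C0
clock 1: out=0, reg = 0xEB160
clock 2: out=0, reg = 0x758B0
clock 3: out=0, reg = 0xBAC58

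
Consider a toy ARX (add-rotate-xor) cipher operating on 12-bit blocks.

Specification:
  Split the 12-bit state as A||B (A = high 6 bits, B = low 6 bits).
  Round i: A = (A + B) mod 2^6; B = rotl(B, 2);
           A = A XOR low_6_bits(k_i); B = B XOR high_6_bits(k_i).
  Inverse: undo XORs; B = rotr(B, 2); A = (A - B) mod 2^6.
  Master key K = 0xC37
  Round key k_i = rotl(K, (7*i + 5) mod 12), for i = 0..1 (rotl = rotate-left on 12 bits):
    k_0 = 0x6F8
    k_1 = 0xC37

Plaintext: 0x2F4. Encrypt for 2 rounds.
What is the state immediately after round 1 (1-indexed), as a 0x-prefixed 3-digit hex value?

s_0 = plaintext = 0x2F4
s_1 = Round(s_0, k_0) = 0x1C8
s_2 = Round(s_1, k_1) = 0xE10

0x1C8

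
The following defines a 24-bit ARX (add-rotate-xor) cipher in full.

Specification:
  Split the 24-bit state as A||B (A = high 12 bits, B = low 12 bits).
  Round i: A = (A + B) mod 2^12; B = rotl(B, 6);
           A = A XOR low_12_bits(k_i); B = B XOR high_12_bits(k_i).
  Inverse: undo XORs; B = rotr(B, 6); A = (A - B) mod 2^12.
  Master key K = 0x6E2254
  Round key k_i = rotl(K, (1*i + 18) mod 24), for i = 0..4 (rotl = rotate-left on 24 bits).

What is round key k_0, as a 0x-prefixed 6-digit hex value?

K = 0x6E2254
k_0 = rotl(K, (1*0+18) mod 24) = rotl(K, 18) = 0x51B889

0x51B889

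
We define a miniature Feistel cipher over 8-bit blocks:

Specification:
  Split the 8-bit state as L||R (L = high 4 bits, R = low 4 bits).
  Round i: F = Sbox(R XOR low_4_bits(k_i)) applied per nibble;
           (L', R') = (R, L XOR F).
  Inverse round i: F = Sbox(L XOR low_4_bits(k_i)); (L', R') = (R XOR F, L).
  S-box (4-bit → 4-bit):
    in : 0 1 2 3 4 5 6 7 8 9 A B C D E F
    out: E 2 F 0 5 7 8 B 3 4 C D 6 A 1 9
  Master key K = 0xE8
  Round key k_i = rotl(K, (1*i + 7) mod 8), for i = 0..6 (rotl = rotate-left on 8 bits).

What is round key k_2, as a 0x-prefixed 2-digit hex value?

0xD1

K = 0xE8
k_0 = rotl(K, (1*0+7) mod 8) = rotl(K, 7) = 0x74
k_1 = rotl(K, (1*1+7) mod 8) = rotl(K, 0) = 0xE8
k_2 = rotl(K, (1*2+7) mod 8) = rotl(K, 1) = 0xD1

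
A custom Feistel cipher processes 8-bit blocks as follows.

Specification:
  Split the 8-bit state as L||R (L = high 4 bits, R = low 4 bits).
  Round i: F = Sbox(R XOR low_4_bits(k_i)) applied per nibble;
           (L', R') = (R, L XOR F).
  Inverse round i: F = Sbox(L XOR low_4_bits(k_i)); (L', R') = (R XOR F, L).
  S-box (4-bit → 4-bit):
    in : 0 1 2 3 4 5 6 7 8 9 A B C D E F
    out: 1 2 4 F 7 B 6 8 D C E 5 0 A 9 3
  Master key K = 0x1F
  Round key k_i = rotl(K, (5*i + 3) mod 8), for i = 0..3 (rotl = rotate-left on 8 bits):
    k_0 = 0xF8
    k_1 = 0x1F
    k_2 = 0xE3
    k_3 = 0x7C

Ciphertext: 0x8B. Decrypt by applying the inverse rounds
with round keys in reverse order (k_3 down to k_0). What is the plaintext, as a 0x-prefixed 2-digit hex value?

s_0 = ciphertext = 0x8B
s_1 = InvRound(s_0, k_3) = 0xC8
s_2 = InvRound(s_1, k_2) = 0xBC
s_3 = InvRound(s_2, k_1) = 0xBB
s_4 = InvRound(s_3, k_0) = 0x4B

0x4B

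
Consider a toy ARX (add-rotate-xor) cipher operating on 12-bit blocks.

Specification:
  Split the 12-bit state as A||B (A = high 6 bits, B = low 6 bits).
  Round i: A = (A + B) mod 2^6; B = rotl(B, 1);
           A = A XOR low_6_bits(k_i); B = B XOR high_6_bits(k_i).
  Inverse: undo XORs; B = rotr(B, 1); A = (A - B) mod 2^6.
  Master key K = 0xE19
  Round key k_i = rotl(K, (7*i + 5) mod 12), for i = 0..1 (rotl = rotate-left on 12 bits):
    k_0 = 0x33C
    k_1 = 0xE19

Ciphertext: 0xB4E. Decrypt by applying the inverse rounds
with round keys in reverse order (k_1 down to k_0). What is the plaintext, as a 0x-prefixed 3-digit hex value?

0xEAB

s_0 = ciphertext = 0xB4E
s_1 = InvRound(s_0, k_1) = 0x65B
s_2 = InvRound(s_1, k_0) = 0xEAB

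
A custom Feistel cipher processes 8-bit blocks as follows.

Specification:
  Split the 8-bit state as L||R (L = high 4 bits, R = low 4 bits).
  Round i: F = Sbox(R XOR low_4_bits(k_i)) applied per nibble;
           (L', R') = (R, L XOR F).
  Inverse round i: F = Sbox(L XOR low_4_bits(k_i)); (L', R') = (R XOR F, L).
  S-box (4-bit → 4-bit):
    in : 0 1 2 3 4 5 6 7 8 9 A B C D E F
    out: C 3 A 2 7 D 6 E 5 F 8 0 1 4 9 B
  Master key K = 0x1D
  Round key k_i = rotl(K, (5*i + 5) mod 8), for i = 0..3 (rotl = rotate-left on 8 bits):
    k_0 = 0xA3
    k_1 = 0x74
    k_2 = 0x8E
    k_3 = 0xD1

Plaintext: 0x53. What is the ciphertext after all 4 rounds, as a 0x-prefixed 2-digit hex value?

s_0 = plaintext = 0x53
s_1 = Round(s_0, k_0) = 0x39
s_2 = Round(s_1, k_1) = 0x97
s_3 = Round(s_2, k_2) = 0x76
s_4 = Round(s_3, k_3) = 0x69

0x69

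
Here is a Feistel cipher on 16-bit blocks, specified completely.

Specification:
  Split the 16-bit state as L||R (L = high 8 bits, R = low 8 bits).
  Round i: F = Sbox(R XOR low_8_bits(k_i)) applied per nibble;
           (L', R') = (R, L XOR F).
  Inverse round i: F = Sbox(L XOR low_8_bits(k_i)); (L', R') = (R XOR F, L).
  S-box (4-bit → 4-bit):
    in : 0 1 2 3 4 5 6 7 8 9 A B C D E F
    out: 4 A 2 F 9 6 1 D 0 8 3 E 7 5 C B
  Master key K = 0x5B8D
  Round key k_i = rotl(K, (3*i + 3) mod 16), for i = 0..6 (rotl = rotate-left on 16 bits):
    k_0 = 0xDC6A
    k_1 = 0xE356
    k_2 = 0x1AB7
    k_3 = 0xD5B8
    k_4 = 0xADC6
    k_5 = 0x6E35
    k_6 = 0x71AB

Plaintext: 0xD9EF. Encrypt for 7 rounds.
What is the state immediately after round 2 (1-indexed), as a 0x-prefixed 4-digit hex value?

0xDFE7

s_0 = plaintext = 0xD9EF
s_1 = Round(s_0, k_0) = 0xEFDF
s_2 = Round(s_1, k_1) = 0xDFE7
s_3 = Round(s_2, k_2) = 0xE7BB
s_4 = Round(s_3, k_3) = 0xBBA8
s_5 = Round(s_4, k_4) = 0xA8A7
s_6 = Round(s_5, k_5) = 0xA72A
s_7 = Round(s_6, k_6) = 0x2AAD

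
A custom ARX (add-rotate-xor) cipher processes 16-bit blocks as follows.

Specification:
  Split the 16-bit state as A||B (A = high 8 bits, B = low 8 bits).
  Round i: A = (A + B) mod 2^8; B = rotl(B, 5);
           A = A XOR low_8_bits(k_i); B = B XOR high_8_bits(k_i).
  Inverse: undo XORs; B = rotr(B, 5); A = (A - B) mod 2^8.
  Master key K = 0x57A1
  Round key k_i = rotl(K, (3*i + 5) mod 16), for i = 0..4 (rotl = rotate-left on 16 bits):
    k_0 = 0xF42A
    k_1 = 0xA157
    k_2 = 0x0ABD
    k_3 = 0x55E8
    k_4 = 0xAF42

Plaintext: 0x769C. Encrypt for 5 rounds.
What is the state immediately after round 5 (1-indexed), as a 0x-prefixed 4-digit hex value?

s_0 = plaintext = 0x769C
s_1 = Round(s_0, k_0) = 0x3867
s_2 = Round(s_1, k_1) = 0xC84D
s_3 = Round(s_2, k_2) = 0xA8A3
s_4 = Round(s_3, k_3) = 0xA321
s_5 = Round(s_4, k_4) = 0x868B

0x868B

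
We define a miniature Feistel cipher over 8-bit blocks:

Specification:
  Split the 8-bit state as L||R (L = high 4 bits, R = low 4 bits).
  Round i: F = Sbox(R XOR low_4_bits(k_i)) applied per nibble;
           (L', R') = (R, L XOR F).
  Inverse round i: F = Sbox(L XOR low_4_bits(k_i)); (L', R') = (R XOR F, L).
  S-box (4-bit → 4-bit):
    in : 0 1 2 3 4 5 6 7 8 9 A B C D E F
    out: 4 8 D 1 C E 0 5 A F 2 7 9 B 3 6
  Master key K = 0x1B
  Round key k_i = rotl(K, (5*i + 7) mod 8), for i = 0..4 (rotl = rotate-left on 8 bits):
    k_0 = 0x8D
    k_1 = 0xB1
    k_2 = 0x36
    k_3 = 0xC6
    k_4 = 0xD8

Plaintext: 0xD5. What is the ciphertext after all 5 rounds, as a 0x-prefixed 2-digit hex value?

0x19

s_0 = plaintext = 0xD5
s_1 = Round(s_0, k_0) = 0x57
s_2 = Round(s_1, k_1) = 0x75
s_3 = Round(s_2, k_2) = 0x56
s_4 = Round(s_3, k_3) = 0x61
s_5 = Round(s_4, k_4) = 0x19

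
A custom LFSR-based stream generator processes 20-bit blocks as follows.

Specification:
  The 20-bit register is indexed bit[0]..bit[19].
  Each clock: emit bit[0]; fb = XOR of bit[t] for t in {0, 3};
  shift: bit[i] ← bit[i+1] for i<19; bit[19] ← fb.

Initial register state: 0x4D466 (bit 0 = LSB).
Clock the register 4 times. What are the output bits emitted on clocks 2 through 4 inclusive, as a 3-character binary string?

reg_0 = 0x4D466
clock 1: out=0, reg = 0x26A33
clock 2: out=1, reg = 0x93519
clock 3: out=1, reg = 0x49A8C
clock 4: out=0, reg = 0xA4D46

110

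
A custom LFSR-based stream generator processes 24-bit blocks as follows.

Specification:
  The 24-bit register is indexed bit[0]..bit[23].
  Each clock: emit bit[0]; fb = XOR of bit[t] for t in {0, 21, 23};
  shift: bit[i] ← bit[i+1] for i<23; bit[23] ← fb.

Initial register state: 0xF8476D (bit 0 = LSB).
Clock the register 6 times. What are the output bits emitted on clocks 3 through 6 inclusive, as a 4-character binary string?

1101

reg_0 = 0xF8476D
clock 1: out=1, reg = 0xFC23B6
clock 2: out=0, reg = 0x7E11DB
clock 3: out=1, reg = 0x3F08ED
clock 4: out=1, reg = 0x1F8476
clock 5: out=0, reg = 0x0FC23B
clock 6: out=1, reg = 0x87E11D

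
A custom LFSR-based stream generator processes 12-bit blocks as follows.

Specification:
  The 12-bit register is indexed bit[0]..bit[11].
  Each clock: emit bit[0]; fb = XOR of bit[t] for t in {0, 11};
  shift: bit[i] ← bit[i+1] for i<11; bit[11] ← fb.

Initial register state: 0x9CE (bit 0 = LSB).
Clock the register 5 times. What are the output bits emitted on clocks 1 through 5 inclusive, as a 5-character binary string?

reg_0 = 0x9CE
clock 1: out=0, reg = 0xCE7
clock 2: out=1, reg = 0x673
clock 3: out=1, reg = 0xB39
clock 4: out=1, reg = 0x59C
clock 5: out=0, reg = 0x2CE

01110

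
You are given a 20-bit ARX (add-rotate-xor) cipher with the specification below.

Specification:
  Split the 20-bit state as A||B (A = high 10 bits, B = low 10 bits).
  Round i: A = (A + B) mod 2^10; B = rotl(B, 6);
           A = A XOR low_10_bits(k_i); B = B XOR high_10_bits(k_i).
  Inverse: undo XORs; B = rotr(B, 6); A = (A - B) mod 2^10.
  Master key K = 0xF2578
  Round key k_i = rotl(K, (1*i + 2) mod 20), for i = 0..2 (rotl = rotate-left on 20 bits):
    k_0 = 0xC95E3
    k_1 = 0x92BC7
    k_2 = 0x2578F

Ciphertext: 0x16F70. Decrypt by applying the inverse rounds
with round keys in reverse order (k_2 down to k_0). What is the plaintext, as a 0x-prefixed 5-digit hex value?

s_0 = ciphertext = 0x16F70
s_1 = InvRound(s_0, k_2) = 0x5D65F
s_2 = InvRound(s_1, k_1) = 0x58950
s_3 = InvRound(s_2, k_0) = 0x4A359

0x4A359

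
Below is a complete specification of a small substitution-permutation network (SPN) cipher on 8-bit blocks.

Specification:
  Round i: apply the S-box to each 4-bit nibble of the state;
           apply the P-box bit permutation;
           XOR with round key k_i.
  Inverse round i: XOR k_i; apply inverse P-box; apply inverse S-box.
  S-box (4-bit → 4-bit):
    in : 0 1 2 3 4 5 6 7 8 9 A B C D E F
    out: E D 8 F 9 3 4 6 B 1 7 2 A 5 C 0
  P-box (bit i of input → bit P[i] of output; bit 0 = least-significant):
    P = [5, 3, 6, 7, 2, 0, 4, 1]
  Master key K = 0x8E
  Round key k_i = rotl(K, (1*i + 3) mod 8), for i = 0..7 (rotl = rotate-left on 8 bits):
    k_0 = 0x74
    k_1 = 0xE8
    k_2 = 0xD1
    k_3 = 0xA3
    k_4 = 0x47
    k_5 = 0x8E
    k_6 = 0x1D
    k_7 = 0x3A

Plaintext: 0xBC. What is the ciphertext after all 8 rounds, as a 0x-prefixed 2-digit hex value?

s_0 = plaintext = 0xBC
s_1 = Round(s_0, k_0) = 0xFD
s_2 = Round(s_1, k_1) = 0x88
s_3 = Round(s_2, k_2) = 0x7E
s_4 = Round(s_3, k_3) = 0x72
s_5 = Round(s_4, k_4) = 0xD6
s_6 = Round(s_5, k_5) = 0xDA
s_7 = Round(s_6, k_6) = 0x61
s_8 = Round(s_7, k_7) = 0xCA

0xCA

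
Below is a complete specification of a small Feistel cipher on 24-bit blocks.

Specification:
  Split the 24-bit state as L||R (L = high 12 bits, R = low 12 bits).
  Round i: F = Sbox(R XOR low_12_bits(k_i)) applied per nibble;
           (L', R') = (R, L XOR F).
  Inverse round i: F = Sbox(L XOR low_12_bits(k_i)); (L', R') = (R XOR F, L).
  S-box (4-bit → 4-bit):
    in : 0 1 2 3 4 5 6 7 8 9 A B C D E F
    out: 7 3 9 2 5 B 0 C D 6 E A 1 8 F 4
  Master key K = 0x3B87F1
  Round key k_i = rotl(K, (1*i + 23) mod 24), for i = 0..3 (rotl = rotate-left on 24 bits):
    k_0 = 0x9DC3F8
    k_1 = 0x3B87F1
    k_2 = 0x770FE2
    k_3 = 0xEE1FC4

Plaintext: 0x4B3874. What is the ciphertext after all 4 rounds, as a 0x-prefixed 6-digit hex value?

s_0 = plaintext = 0x4B3874
s_1 = Round(s_0, k_0) = 0x874E62
s_2 = Round(s_1, k_1) = 0xE62E16
s_3 = Round(s_2, k_2) = 0xE16D27
s_4 = Round(s_3, k_3) = 0xD277E4

0xD277E4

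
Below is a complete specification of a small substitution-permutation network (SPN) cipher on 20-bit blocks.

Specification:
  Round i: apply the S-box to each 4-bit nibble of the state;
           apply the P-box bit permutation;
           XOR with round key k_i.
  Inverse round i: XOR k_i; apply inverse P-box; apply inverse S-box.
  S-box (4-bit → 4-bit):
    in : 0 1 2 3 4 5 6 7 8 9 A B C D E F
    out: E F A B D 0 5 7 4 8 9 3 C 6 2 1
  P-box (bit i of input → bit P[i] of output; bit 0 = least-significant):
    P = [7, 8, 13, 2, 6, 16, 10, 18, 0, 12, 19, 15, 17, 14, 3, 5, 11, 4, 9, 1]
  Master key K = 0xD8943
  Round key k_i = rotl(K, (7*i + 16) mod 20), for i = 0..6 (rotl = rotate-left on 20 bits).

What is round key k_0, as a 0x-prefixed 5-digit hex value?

0x3D894

K = 0xD8943
k_0 = rotl(K, (7*0+16) mod 20) = rotl(K, 16) = 0x3D894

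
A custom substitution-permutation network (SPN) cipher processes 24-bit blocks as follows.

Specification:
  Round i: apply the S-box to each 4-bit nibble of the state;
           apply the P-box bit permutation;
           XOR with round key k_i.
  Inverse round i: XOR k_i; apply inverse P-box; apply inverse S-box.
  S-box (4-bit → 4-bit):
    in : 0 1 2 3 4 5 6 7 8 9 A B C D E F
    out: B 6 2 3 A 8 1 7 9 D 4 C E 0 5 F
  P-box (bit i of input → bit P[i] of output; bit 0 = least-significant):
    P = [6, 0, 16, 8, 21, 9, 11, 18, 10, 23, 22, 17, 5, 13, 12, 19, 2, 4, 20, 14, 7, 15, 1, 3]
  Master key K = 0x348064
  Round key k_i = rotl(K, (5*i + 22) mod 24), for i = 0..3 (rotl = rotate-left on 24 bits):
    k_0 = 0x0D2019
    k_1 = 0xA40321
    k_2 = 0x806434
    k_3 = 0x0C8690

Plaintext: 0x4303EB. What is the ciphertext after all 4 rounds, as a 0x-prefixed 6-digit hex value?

s_0 = plaintext = 0x4303EB
s_1 = Round(s_0, k_0) = 0xA48D25
s_2 = Round(s_1, k_1) = 0xAC4013
s_3 = Round(s_2, k_2) = 0x1A0A67
s_4 = Round(s_3, k_3) = 0x7526F3

0x7526F3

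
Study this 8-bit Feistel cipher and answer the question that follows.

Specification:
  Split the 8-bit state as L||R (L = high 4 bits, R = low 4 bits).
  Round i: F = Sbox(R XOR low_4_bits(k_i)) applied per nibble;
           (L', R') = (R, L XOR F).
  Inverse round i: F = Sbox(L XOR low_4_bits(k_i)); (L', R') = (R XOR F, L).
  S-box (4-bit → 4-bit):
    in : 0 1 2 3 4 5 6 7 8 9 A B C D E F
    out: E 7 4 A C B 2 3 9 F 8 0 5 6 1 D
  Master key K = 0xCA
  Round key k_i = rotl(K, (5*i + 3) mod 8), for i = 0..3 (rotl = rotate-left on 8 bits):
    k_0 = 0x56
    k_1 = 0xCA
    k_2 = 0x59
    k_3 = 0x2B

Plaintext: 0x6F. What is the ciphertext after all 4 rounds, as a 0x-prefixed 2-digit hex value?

s_0 = plaintext = 0x6F
s_1 = Round(s_0, k_0) = 0xF9
s_2 = Round(s_1, k_1) = 0x95
s_3 = Round(s_2, k_2) = 0x5C
s_4 = Round(s_3, k_3) = 0xC6

0xC6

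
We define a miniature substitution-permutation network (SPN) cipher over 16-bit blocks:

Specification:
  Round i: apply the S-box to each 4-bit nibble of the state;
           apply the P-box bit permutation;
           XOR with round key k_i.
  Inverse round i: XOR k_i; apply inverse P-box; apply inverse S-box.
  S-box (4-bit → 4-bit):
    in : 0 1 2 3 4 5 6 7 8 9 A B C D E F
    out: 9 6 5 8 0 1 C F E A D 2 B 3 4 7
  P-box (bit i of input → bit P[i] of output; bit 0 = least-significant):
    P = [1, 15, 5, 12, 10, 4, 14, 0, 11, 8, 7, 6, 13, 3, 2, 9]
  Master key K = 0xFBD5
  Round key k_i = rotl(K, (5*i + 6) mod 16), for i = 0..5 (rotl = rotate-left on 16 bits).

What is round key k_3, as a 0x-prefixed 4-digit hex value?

0x7ABF

K = 0xFBD5
k_0 = rotl(K, (5*0+6) mod 16) = rotl(K, 6) = 0xF57E
k_1 = rotl(K, (5*1+6) mod 16) = rotl(K, 11) = 0xAFDE
k_2 = rotl(K, (5*2+6) mod 16) = rotl(K, 0) = 0xFBD5
k_3 = rotl(K, (5*3+6) mod 16) = rotl(K, 5) = 0x7ABF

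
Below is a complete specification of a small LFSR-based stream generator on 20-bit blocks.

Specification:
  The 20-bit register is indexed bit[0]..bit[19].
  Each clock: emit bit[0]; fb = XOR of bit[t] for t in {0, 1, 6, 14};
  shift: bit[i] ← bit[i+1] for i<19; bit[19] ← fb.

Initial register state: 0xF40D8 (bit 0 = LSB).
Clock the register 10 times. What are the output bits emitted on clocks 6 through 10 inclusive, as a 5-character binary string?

reg_0 = 0xF40D8
clock 1: out=0, reg = 0x7A06C
clock 2: out=0, reg = 0xBD036
clock 3: out=0, reg = 0x5E81B
clock 4: out=1, reg = 0xAF40D
clock 5: out=1, reg = 0x57A06
clock 6: out=0, reg = 0x2BD03
clock 7: out=1, reg = 0x15E81
clock 8: out=1, reg = 0x0AF40
clock 9: out=0, reg = 0x857A0
clock 10: out=0, reg = 0xC2BD0

01100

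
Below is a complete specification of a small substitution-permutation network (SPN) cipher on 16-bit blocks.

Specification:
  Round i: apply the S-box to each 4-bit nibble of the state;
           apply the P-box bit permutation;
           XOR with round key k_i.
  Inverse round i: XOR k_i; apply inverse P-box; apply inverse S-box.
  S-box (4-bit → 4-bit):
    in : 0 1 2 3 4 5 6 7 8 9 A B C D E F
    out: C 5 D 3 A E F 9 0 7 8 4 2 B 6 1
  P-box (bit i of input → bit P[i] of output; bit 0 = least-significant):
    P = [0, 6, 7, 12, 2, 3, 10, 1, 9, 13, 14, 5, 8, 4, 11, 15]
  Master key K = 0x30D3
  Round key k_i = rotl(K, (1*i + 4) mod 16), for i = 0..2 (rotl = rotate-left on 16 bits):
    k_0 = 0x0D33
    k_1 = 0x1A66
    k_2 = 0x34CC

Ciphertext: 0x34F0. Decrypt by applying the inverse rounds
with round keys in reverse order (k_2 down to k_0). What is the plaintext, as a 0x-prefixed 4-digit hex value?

0x8229

s_0 = ciphertext = 0x34F0
s_1 = InvRound(s_0, k_2) = 0xCA38
s_2 = InvRound(s_1, k_1) = 0x4BD4
s_3 = InvRound(s_2, k_0) = 0x8229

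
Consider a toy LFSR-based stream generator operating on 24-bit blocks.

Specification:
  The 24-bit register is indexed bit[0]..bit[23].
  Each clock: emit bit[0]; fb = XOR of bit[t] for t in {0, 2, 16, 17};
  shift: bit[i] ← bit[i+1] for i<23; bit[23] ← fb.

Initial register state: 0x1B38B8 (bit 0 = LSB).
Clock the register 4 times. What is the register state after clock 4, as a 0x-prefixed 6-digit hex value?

reg_0 = 0x1B38B8
clock 1: out=0, reg = 0x0D9C5C
clock 2: out=0, reg = 0x06CE2E
clock 3: out=0, reg = 0x036717
clock 4: out=1, reg = 0x01B38B

0x01B38B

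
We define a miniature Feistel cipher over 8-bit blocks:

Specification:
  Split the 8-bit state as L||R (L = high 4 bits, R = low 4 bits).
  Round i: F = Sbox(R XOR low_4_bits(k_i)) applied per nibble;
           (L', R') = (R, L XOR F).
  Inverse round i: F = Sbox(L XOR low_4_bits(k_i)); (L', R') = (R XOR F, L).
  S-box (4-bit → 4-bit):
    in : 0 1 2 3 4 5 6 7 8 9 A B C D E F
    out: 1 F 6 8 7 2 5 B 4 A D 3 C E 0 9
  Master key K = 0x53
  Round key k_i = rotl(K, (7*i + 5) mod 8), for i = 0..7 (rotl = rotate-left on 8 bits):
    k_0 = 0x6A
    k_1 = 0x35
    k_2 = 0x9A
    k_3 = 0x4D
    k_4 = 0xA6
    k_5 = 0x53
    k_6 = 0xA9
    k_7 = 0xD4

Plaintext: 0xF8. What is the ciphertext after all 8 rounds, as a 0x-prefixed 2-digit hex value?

s_0 = plaintext = 0xF8
s_1 = Round(s_0, k_0) = 0x89
s_2 = Round(s_1, k_1) = 0x94
s_3 = Round(s_2, k_2) = 0x49
s_4 = Round(s_3, k_3) = 0x93
s_5 = Round(s_4, k_4) = 0x3B
s_6 = Round(s_5, k_5) = 0xB7
s_7 = Round(s_6, k_6) = 0x7B
s_8 = Round(s_7, k_7) = 0xBE

0xBE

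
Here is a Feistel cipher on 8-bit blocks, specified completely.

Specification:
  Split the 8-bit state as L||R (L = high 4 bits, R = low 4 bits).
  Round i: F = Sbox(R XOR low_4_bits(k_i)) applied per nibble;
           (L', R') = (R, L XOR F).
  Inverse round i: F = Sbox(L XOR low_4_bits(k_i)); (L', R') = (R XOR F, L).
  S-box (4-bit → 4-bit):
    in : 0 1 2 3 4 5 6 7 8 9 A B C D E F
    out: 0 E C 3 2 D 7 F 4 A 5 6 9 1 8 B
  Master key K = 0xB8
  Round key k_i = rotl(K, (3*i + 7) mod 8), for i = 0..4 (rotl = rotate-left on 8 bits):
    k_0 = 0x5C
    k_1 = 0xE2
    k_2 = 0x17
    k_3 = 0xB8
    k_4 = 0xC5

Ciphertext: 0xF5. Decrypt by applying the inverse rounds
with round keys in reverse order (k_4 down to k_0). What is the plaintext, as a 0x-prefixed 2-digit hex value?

0x7D

s_0 = ciphertext = 0xF5
s_1 = InvRound(s_0, k_4) = 0x0F
s_2 = InvRound(s_1, k_3) = 0xB0
s_3 = InvRound(s_2, k_2) = 0x9B
s_4 = InvRound(s_3, k_1) = 0xD9
s_5 = InvRound(s_4, k_0) = 0x7D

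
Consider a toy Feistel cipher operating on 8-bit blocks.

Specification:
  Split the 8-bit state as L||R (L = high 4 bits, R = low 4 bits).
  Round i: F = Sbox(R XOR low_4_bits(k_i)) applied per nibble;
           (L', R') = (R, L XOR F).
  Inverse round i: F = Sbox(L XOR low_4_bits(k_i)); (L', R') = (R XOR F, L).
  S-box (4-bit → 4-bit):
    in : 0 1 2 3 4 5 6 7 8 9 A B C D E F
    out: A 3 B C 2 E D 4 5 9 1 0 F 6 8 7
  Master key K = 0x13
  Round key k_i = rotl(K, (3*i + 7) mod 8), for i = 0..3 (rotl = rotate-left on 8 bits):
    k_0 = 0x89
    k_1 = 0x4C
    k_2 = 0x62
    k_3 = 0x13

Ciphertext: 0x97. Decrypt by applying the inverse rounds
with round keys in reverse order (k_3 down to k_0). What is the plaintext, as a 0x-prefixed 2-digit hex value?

s_0 = ciphertext = 0x97
s_1 = InvRound(s_0, k_3) = 0x69
s_2 = InvRound(s_1, k_2) = 0xB6
s_3 = InvRound(s_2, k_1) = 0x2B
s_4 = InvRound(s_3, k_0) = 0xB2

0xB2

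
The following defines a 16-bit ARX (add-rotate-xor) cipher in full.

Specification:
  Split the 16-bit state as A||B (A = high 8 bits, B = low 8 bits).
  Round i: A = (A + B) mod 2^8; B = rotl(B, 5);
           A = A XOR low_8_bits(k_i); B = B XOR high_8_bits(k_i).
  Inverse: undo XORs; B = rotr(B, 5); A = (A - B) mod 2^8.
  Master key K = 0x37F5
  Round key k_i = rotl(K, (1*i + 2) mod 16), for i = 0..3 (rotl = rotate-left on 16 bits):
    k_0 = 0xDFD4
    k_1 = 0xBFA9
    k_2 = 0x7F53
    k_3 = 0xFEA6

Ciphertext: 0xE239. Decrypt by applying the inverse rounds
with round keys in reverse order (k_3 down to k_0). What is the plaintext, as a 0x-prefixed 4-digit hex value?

s_0 = ciphertext = 0xE239
s_1 = InvRound(s_0, k_3) = 0x063E
s_2 = InvRound(s_1, k_2) = 0x4B0A
s_3 = InvRound(s_2, k_1) = 0x35AD
s_4 = InvRound(s_3, k_0) = 0x4E93

0x4E93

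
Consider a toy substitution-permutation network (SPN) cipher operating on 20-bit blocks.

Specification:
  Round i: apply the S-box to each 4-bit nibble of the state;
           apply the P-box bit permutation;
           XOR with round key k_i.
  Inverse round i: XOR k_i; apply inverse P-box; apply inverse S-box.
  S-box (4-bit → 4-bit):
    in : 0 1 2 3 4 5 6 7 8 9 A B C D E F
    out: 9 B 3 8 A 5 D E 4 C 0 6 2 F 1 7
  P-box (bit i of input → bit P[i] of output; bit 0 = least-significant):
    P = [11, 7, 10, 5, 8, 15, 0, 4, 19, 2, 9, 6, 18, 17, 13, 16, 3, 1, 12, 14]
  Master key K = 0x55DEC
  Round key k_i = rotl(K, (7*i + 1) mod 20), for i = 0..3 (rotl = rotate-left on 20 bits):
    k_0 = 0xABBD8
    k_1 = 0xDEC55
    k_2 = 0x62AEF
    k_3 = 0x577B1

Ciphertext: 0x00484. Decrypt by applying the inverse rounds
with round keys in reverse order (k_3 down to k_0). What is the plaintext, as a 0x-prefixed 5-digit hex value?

s_0 = ciphertext = 0x00484
s_1 = InvRound(s_0, k_3) = 0x96B63
s_2 = InvRound(s_1, k_2) = 0x012EC
s_3 = InvRound(s_2, k_1) = 0x6657D
s_4 = InvRound(s_3, k_0) = 0x9EFBD

0x9EFBD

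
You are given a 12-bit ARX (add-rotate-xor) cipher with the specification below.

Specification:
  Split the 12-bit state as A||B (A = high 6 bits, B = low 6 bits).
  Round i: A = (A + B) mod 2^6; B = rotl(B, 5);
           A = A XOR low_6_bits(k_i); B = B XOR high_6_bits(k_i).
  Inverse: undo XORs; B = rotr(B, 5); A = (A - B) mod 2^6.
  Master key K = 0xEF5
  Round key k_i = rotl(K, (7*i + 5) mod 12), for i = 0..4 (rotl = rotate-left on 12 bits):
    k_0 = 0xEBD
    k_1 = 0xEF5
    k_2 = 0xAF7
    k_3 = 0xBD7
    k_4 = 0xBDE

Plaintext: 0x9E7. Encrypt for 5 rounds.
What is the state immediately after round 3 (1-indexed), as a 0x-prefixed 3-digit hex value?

s_0 = plaintext = 0x9E7
s_1 = Round(s_0, k_0) = 0xCC9
s_2 = Round(s_1, k_1) = 0x25F
s_3 = Round(s_2, k_2) = 0x7C4
s_4 = Round(s_3, k_3) = 0xD2D
s_5 = Round(s_4, k_4) = 0xFD9

0x7C4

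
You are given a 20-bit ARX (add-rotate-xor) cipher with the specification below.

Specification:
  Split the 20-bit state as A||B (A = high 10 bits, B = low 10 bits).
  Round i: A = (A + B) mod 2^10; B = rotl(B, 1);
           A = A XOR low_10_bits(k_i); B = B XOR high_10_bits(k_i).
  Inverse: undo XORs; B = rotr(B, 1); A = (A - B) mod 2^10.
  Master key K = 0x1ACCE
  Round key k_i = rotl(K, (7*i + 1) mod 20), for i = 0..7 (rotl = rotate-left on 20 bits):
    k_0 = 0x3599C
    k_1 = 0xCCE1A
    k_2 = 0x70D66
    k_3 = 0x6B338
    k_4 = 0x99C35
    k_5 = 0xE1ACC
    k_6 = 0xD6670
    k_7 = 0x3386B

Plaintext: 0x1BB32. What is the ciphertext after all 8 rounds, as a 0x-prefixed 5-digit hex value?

0xAFCD7

s_0 = plaintext = 0x1BB32
s_1 = Round(s_0, k_0) = 0x8F2B3
s_2 = Round(s_1, k_1) = 0xBD654
s_3 = Round(s_2, k_2) = 0x0BD6A
s_4 = Round(s_3, k_3) = 0xA8778
s_5 = Round(s_4, k_4) = 0x8B096
s_6 = Round(s_5, k_5) = 0x03AAA
s_7 = Round(s_6, k_6) = 0x3220C
s_8 = Round(s_7, k_7) = 0xAFCD7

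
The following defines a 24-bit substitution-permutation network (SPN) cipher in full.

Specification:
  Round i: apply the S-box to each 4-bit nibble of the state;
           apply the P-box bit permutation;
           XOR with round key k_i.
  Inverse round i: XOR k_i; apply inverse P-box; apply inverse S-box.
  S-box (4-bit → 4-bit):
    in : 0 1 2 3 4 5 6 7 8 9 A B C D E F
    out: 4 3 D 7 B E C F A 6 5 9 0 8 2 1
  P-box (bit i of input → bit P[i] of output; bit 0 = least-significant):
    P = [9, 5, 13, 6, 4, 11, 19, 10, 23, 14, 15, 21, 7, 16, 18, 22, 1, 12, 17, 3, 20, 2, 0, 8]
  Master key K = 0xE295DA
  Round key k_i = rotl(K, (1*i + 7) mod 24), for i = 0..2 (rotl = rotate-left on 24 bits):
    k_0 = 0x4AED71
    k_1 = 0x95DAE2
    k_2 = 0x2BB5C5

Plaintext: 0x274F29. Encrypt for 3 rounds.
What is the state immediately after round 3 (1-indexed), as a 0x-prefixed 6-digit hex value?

s_0 = plaintext = 0x274F29
s_1 = Round(s_0, k_0) = 0x91D8CA
s_2 = Round(s_1, k_1) = 0xF5A8E5
s_3 = Round(s_2, k_2) = 0x1DCD2D

0x1DCD2D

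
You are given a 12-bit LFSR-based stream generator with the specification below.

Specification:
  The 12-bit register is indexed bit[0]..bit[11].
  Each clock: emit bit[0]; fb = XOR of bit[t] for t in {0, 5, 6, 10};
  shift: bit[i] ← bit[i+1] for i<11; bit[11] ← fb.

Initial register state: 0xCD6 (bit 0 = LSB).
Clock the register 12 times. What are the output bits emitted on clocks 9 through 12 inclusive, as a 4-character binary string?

0011

reg_0 = 0xCD6
clock 1: out=0, reg = 0x66B
clock 2: out=1, reg = 0x335
clock 3: out=1, reg = 0x19A
clock 4: out=0, reg = 0x0CD
clock 5: out=1, reg = 0x066
clock 6: out=0, reg = 0x033
clock 7: out=1, reg = 0x019
clock 8: out=1, reg = 0x80C
clock 9: out=0, reg = 0x406
clock 10: out=0, reg = 0xA03
clock 11: out=1, reg = 0xD01
clock 12: out=1, reg = 0x680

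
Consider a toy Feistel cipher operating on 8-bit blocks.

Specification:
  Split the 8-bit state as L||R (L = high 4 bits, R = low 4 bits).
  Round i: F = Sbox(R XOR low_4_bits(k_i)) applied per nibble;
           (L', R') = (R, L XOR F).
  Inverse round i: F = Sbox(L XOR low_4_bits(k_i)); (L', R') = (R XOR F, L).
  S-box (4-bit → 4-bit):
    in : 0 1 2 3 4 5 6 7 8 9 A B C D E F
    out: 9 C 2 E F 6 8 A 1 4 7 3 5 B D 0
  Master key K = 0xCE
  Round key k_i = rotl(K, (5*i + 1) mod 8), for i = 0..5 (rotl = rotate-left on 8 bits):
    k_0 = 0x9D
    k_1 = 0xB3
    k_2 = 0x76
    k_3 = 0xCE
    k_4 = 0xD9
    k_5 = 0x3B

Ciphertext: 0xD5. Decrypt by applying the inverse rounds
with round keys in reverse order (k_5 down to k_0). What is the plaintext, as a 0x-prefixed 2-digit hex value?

0x6D

s_0 = ciphertext = 0xD5
s_1 = InvRound(s_0, k_5) = 0xDD
s_2 = InvRound(s_1, k_4) = 0x2D
s_3 = InvRound(s_2, k_3) = 0x82
s_4 = InvRound(s_3, k_2) = 0xF8
s_5 = InvRound(s_4, k_1) = 0xDF
s_6 = InvRound(s_5, k_0) = 0x6D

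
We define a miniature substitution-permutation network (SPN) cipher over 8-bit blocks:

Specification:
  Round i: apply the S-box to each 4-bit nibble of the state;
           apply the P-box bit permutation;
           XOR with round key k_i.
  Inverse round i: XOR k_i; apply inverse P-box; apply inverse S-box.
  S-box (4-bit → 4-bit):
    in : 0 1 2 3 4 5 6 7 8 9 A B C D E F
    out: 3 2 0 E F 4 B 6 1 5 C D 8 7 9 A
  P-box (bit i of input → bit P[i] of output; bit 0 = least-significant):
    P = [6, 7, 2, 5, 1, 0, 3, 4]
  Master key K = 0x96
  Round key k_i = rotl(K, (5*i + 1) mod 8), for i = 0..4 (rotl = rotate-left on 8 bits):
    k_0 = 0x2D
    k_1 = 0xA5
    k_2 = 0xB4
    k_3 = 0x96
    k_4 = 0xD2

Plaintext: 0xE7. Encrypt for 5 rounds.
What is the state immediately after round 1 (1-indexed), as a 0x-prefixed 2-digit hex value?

s_0 = plaintext = 0xE7
s_1 = Round(s_0, k_0) = 0xBB
s_2 = Round(s_1, k_1) = 0xDB
s_3 = Round(s_2, k_2) = 0xDB
s_4 = Round(s_3, k_3) = 0xF9
s_5 = Round(s_4, k_4) = 0x87

0xBB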